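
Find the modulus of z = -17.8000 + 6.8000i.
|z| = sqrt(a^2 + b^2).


|z| = sqrt((-17.8)^2 + 6.8^2) = sqrt(316.84 + 46.24) = sqrt(363.08) = 19.0547

|z| = 19.0547


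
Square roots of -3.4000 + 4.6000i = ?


|z| = sqrt(11.56+21.16) = 5.7201
sqrt((|z|+a)/2) = sqrt((5.7201+(-3.4))/2) = sqrt(1.1601) = 1.0771
sqrt((|z|-a)/2) = sqrt((5.7201-(-3.4))/2) = sqrt(4.5601) = 2.1354

±(1.0771 + 2.1354i) i.e. 1.0771 + 2.1354i and -1.0771 - 2.1354i


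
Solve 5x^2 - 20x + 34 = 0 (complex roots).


disc = (-20)^2 - 4*5*34 = 400 - 680 = -280
sqrt(|disc|) = sqrt(280) = 16.7332
Real part = 20/(2*5) = 2.0000
Imag part = 16.7332/(2*5) = 1.6733

2.0000 ± 1.6733i


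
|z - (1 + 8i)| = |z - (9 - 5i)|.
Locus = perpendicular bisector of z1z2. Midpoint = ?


Equal distances means the locus is the perpendicular bisector of z1 and z2.
Midpoint = ((1+9)/2, (8+(-5))/2) = (5.0000, 1.5000)

Perpendicular bisector through (5.0000, 1.5000)


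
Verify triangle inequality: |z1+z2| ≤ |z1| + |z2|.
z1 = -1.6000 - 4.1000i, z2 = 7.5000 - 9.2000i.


|z1| = sqrt((-1.6)^2 + (-4.1)^2) = sqrt(19.37) = 4.4011
|z2| = sqrt(7.5^2 + (-9.2)^2) = sqrt(140.89) = 11.8697
z1+z2 = 5.9000 - 13.3000i
|z1+z2| = sqrt(211.7) = 14.5499
|z1|+|z2| = 4.4011 + 11.8697 = 16.2708

|z1+z2| = 14.5499 ≤ |z1|+|z2| = 16.2708 (verified)


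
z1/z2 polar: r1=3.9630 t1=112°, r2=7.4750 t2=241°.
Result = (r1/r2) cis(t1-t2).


r = 3.9630 / 7.4750 = 0.5302
theta = 112° - 241° = -129° = 231° (mod 360)

0.5302 cis(231°)


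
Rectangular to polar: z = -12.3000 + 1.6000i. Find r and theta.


r = sqrt(151.29+2.56) = sqrt(153.85) = 12.4036
theta = atan2(1.6, -12.3) = 172.5885 degrees

r = 12.4036, theta = 172.5885 degrees


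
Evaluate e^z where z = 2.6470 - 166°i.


e^2.6470 = 14.1116
cos(-166°) = -0.9703
sin(-166°) = -0.24192
Real = 14.1116*(-0.9703) = -13.6925
Imag = 14.1116*(-0.24192) = -3.4139

-13.6925 - 3.4139i


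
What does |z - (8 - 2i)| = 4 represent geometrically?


|z - z0| = r is a circle with center z0 and radius r.
Center = (8, -2), radius = 4

Circle with center (8, -2) and radius 4


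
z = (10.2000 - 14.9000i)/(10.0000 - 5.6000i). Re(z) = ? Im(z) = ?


Multiply by conjugate: (10.2000 - 14.9000i)(10.0000 + 5.6000i) / (10^2 + (-5.6)^2)
Numerator real = 10.2*10 - (14.9)*(-5.6) = 185.44
Numerator imag = -14.9*10 - 10.2*(-5.6) = -91.88
Denominator = 131.36
Re(z) = 185.44/131.36 = 1.4117
Im(z) = -91.88/131.36 = -0.6995

Re(z) = 1.4117, Im(z) = -0.6995


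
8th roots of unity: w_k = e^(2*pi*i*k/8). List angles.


The 8th roots of unity are cis(360k/8°) for k=0..7
Angle step = 360/8 = 45°
Primitive root: cis(45°)
Primitive root = 0.7071 + 0.7071i

8 roots at angles: 0°, 45°, 90°, 135°, 180°, 225°, 270°, 315°


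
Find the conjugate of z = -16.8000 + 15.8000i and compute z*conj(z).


z_bar = -16.8000 - 15.8000i
z*z_bar = (-16.8)^2 + 15.8^2 = 282.24 + 249.64 = 531.88

z_bar = -16.8000 - 15.8000i, z*z_bar = 531.88


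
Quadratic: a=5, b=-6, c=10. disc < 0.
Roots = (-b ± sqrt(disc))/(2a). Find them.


disc = (-6)^2 - 4*5*10 = 36 - 200 = -164
sqrt(|disc|) = sqrt(164) = 12.8062
Real part = 6/(2*5) = 0.6000
Imag part = 12.8062/(2*5) = 1.2806

0.6000 ± 1.2806i


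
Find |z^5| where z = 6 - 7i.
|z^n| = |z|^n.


|z| = sqrt(36+49) = sqrt(85) = 9.2195
|z^5| = |z|^5 = (sqrt(85))^5 = 85^2 * sqrt(85) = 7225*sqrt(85)

|z^5| = 7225*sqrt(85) ≈ 66611.2087


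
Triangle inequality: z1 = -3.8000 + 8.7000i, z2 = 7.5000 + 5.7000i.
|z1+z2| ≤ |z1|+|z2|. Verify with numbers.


|z1| = sqrt((-3.8)^2 + 8.7^2) = sqrt(90.13) = 9.4937
|z2| = sqrt(7.5^2 + 5.7^2) = sqrt(88.74) = 9.4202
z1+z2 = 3.7000 + 14.4000i
|z1+z2| = sqrt(221.05) = 14.8678
|z1|+|z2| = 9.4937 + 9.4202 = 18.9139

|z1+z2| = 14.8678 ≤ |z1|+|z2| = 18.9139 (verified)


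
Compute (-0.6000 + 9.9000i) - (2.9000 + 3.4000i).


Real: -0.6 - 2.9 = -3.5
Imag: 9.9 - 3.4 = 6.5

-3.5000 + 6.5000i


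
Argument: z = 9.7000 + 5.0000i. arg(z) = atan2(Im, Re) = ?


Re = 9.7, Im = 5
arg = atan2(5, 9.7) = 27.2695 degrees

arg(z) = 27.2695 degrees


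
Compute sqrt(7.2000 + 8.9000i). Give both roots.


|z| = sqrt(51.84+79.21) = 11.4477
sqrt((|z|+a)/2) = sqrt((11.4477+7.2)/2) = sqrt(9.3239) = 3.0535
sqrt((|z|-a)/2) = sqrt((11.4477-7.2)/2) = sqrt(2.1239) = 1.4573

±(3.0535 + 1.4573i) i.e. 3.0535 + 1.4573i and -3.0535 - 1.4573i


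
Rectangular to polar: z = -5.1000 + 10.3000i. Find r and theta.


r = sqrt(26.01+106.09) = sqrt(132.1) = 11.4935
theta = atan2(10.3, -5.1) = 116.3421 degrees

r = 11.4935, theta = 116.3421 degrees


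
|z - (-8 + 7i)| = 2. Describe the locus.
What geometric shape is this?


|z - z0| = r is a circle with center z0 and radius r.
Center = (-8, 7), radius = 2

Circle with center (-8, 7) and radius 2


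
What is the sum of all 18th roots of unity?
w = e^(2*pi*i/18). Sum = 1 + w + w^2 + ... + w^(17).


The sum of all 18th roots of unity is 0.
Geometric series: (1 - w^18)/(1 - w) = (1-1)/(1-w) = 0 since w^18 = 1, w ≠ 1.
Alternatively: coefficient of z^17 in z^18 - 1 is 0.

0


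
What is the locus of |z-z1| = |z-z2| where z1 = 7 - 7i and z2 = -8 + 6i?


Equal distances means the locus is the perpendicular bisector of z1 and z2.
Midpoint = ((7+(-8))/2, (-7+6)/2) = (-0.5000, -0.5000)

Perpendicular bisector through (-0.5000, -0.5000)


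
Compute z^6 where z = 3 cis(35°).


r^6 = 3^6 = 729
n*theta = 6*35° = 210° = 210° (mod 360)
a = 729*cos(210°) = -631.3325
b = 729*sin(210°) = -364.5000

729 cis(210°) = -631.3325 - 364.5000i


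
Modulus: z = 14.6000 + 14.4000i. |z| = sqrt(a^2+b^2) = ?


|z| = sqrt(14.6^2 + 14.4^2) = sqrt(213.16 + 207.36) = sqrt(420.52) = 20.5066

|z| = 20.5066


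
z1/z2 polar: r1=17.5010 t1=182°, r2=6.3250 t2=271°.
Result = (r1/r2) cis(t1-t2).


r = 17.5010 / 6.3250 = 2.7670
theta = 182° - 271° = -89° = 271° (mod 360)

2.7670 cis(271°)


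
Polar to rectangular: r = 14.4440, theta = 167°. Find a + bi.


a = 14.4440*cos(167°) = 14.4440*(-0.97437) = -14.0738
b = 14.4440*sin(167°) = 14.4440*0.22495 = 3.2492

-14.0738 + 3.2492i


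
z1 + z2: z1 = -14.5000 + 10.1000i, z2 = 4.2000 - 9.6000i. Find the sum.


Real: -14.5 + 4.2 = -10.3
Imag: 10.1 - 9.6 = 0.5

-10.3000 + 0.5000i


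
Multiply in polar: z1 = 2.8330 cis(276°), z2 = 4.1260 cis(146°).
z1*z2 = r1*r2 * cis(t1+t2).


r = 2.8330 * 4.1260 = 11.6890
theta = 276° + 146° = 422° = 62° (mod 360)

11.6890 cis(62°)


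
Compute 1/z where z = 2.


|z|^2 = 4+0 = 4
1/z = (2 - 0i)/4

1/z = 0.5000 + 0i


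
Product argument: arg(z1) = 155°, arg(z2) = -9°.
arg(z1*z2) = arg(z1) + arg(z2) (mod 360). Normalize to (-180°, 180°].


arg(z1*z2) = 155° - 9° = 146°
Normalized to (-180°, 180°]: 146°

146°


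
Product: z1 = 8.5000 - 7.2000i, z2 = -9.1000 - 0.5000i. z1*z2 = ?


Real = 8.5*(-9.1) - (-7.2)*(-0.5) = -77.35 - 3.6 = -80.95
Imag = 8.5*(-0.5) - (9.1)*(-7.2) = -4.25 + 65.52 = 61.27

-80.9500 + 61.2700i


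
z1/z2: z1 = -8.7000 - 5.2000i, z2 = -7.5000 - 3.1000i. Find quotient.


Conjugate of z2 = -7.5000 + 3.1000i
Numerator: (-8.7000 - 5.2000i)(-7.5000 + 3.1000i) = 81.3700 + 12.0300i
Denominator: (-7.5)^2 + (-3.1)^2 = 65.86
Result = (81.3700 + 12.0300i)/65.86

1.2355 + 0.1827i


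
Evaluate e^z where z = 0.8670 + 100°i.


e^0.8670 = 2.3798
cos(100°) = -0.173648
sin(100°) = 0.9848
Real = 2.3798*(-0.173648) = -0.4132
Imag = 2.3798*0.9848 = 2.3436

-0.4132 + 2.3436i


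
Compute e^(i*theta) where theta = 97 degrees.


cos(97°) = -0.1219
sin(97°) = 0.9925

e^(i*97°) = -0.1219 + 0.9925i


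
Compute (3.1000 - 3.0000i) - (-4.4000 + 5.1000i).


Real: 3.1 + 4.4 = 7.5
Imag: -3 - 5.1 = -8.1

7.5000 - 8.1000i


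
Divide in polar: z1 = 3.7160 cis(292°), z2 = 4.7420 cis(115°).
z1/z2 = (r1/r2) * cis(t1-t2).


r = 3.7160 / 4.7420 = 0.7836
theta = 292° - 115° = 177° = 177° (mod 360)

0.7836 cis(177°)


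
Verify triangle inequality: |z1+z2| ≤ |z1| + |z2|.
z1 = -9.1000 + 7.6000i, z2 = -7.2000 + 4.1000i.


|z1| = sqrt((-9.1)^2 + 7.6^2) = sqrt(140.57) = 11.8562
|z2| = sqrt((-7.2)^2 + 4.1^2) = sqrt(68.65) = 8.2855
z1+z2 = -16.3000 + 11.7000i
|z1+z2| = sqrt(402.58) = 20.0644
|z1|+|z2| = 11.8562 + 8.2855 = 20.1417

|z1+z2| = 20.0644 ≤ |z1|+|z2| = 20.1417 (verified)


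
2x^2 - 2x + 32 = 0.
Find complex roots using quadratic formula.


disc = (-2)^2 - 4*2*32 = 4 - 256 = -252
sqrt(|disc|) = sqrt(252) = 15.8745
Real part = 2/(2*2) = 0.5000
Imag part = 15.8745/(2*2) = 3.9686

0.5000 ± 3.9686i


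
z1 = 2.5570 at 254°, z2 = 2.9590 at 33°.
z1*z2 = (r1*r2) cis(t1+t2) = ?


r = 2.5570 * 2.9590 = 7.5662
theta = 254° + 33° = 287° = 287° (mod 360)

7.5662 cis(287°)


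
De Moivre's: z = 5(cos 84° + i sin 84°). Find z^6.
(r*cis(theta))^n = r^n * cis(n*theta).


r^6 = 5^6 = 15625
n*theta = 6*84° = 504° = 144° (mod 360)
a = 15625*cos(144°) = -12640.8905
b = 15625*sin(144°) = 9184.1446

15625 cis(144°) = -12640.8905 + 9184.1446i


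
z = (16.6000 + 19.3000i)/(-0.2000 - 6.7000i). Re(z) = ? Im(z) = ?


Multiply by conjugate: (16.6000 + 19.3000i)(-0.2000 + 6.7000i) / ((-0.2)^2 + (-6.7)^2)
Numerator real = 16.6*(-0.2) + 19.3*(-6.7) = -132.63
Numerator imag = 19.3*(-0.2) - 16.6*(-6.7) = 107.36
Denominator = 44.93
Re(z) = -132.63/44.93 = -2.9519
Im(z) = 107.36/44.93 = 2.3895

Re(z) = -2.9519, Im(z) = 2.3895


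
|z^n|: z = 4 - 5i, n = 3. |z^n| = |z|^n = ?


|z| = sqrt(16+25) = sqrt(41) = 6.4031
|z^3| = |z|^3 = (sqrt(41))^3 = 41*sqrt(41)

|z^3| = 41*sqrt(41) ≈ 262.5281


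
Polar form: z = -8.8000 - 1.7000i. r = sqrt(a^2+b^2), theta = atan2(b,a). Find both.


r = sqrt(77.44+2.89) = sqrt(80.33) = 8.9627
theta = atan2(-1.7, -8.8) = -169.0662 degrees

r = 8.9627, theta = -169.0662 degrees


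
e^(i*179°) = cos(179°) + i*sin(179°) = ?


cos(179°) = -0.9998
sin(179°) = 0.0175

e^(i*179°) = -0.9998 + 0.0175i


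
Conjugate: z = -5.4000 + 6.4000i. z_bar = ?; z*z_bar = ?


z_bar = -5.4000 - 6.4000i
z*z_bar = (-5.4)^2 + 6.4^2 = 29.16 + 40.96 = 70.12

z_bar = -5.4000 - 6.4000i, z*z_bar = 70.12


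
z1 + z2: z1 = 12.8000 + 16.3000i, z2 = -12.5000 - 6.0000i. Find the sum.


Real: 12.8 - 12.5 = 0.3
Imag: 16.3 - 6 = 10.3

0.3000 + 10.3000i


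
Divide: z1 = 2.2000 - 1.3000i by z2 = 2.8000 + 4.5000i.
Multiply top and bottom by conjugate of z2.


Conjugate of z2 = 2.8000 - 4.5000i
Numerator: (2.2000 - 1.3000i)(2.8000 - 4.5000i) = 0.3100 - 13.5400i
Denominator: 2.8^2 + 4.5^2 = 28.09
Result = (0.3100 - 13.5400i)/28.09

0.0110 - 0.4820i


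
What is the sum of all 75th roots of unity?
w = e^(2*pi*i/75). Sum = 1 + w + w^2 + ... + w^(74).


The sum of all 75th roots of unity is 0.
Geometric series: (1 - w^75)/(1 - w) = (1-1)/(1-w) = 0 since w^75 = 1, w ≠ 1.
Alternatively: coefficient of z^74 in z^75 - 1 is 0.

0


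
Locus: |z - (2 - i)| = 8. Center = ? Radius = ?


|z - z0| = r is a circle with center z0 and radius r.
Center = (2, -1), radius = 8

Circle with center (2, -1) and radius 8


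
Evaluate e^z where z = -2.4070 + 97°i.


e^-2.4070 = 0.0901
cos(97°) = -0.1219
sin(97°) = 0.9925
Real = 0.0901*(-0.1219) = -0.0110
Imag = 0.0901*0.9925 = 0.0894

-0.0110 + 0.0894i


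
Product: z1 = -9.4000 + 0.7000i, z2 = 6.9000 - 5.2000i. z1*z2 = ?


Real = -9.4*6.9 - 0.7*(-5.2) = -64.86 - (-3.64) = -61.22
Imag = -9.4*(-5.2) + 6.9*0.7 = 48.88 + 4.83 = 53.71

-61.2200 + 53.7100i


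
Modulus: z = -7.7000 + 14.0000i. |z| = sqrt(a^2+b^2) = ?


|z| = sqrt((-7.7)^2 + 14^2) = sqrt(59.29 + 196) = sqrt(255.29) = 15.9778

|z| = 15.9778


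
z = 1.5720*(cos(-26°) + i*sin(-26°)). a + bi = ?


a = 1.5720*cos(-26°) = 1.5720*0.8988 = 1.4129
b = 1.5720*sin(-26°) = 1.5720*(-0.43837) = -0.6891

1.4129 - 0.6891i


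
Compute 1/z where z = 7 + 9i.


|z|^2 = 49+81 = 130
1/z = (7 - 9i)/130

1/z = 0.0538 - 0.0692i


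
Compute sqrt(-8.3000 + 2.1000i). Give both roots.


|z| = sqrt(68.89+4.41) = 8.5615
sqrt((|z|+a)/2) = sqrt((8.5615+(-8.3))/2) = sqrt(0.1308) = 0.3616
sqrt((|z|-a)/2) = sqrt((8.5615-(-8.3))/2) = sqrt(8.4308) = 2.9036

±(0.3616 + 2.9036i) i.e. 0.3616 + 2.9036i and -0.3616 - 2.9036i


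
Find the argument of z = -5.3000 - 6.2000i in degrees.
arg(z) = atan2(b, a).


Re = -5.3, Im = -6.2
arg = atan2(-6.2, -5.3) = -130.5251 degrees

arg(z) = -130.5251 degrees


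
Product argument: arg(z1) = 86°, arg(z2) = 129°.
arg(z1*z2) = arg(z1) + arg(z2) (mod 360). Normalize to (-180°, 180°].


arg(z1*z2) = 86° + 129° = 215°
Normalized to (-180°, 180°]: -145°

-145°


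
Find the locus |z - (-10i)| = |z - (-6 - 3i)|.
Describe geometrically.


Equal distances means the locus is the perpendicular bisector of z1 and z2.
Midpoint = ((0+(-6))/2, (-10+(-3))/2) = (-3.0000, -6.5000)

Perpendicular bisector through (-3.0000, -6.5000)


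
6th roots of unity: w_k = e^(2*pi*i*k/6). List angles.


The 6th roots of unity are cis(360k/6°) for k=0..5
Angle step = 360/6 = 60°
Primitive root: cis(60°)
Primitive root = 0.5000 + 0.8660i

6 roots at angles: 0°, 60°, 120°, 180°, 240°, 300°


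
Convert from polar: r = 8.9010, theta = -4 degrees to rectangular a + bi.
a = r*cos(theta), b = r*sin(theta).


a = 8.9010*cos(-4°) = 8.9010*0.99756 = 8.8793
b = 8.9010*sin(-4°) = 8.9010*(-0.06976) = -0.6209

8.8793 - 0.6209i


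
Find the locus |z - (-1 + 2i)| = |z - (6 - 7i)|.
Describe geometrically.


Equal distances means the locus is the perpendicular bisector of z1 and z2.
Midpoint = ((-1+6)/2, (2+(-7))/2) = (2.5000, -2.5000)

Perpendicular bisector through (2.5000, -2.5000)


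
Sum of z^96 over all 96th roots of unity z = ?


The roots are w_k = w^k with w = e^(2*pi*i/96), and (w^k)^96 = (w^96)^k.
So S = 1 + u + u^2 + ... + u^(95) with u = w^96.
96 = 1*96 + 0, so 96 is a multiple of 96 and u = (w^96)^1 = 1.
Every one of the 96 terms equals 1: S = 96

S = 96


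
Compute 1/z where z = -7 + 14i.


|z|^2 = 49+196 = 245
1/z = (-7 - 14i)/245

1/z = -0.0286 - 0.0571i


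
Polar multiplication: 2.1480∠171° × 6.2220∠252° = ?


r = 2.1480 * 6.2220 = 13.3649
theta = 171° + 252° = 423° = 63° (mod 360)

13.3649 cis(63°)


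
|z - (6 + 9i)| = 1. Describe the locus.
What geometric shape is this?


|z - z0| = r is a circle with center z0 and radius r.
Center = (6, 9), radius = 1

Circle with center (6, 9) and radius 1


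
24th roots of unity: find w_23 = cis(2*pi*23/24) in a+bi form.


Angle = 360*23/24 = 345°
a = cos(345°) = 0.9659
b = sin(345°) = -0.2588

0.9659 - 0.2588i


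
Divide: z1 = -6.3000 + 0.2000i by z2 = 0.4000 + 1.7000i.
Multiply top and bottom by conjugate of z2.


Conjugate of z2 = 0.4000 - 1.7000i
Numerator: (-6.3000 + 0.2000i)(0.4000 - 1.7000i) = -2.1800 + 10.7900i
Denominator: 0.4^2 + 1.7^2 = 3.05
Result = (-2.1800 + 10.7900i)/3.05

-0.7148 + 3.5377i


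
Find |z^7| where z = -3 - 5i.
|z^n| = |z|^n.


|z| = sqrt(9+25) = sqrt(34) = 5.8310
|z^7| = |z|^7 = (sqrt(34))^7 = 34^3 * sqrt(34) = 39304*sqrt(34)

|z^7| = 39304*sqrt(34) ≈ 229179.7333


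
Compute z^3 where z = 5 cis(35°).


r^3 = 5^3 = 125
n*theta = 3*35° = 105° = 105° (mod 360)
a = 125*cos(105°) = -32.3524
b = 125*sin(105°) = 120.7407

125 cis(105°) = -32.3524 + 120.7407i


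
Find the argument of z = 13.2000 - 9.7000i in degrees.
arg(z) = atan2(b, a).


Re = 13.2, Im = -9.7
arg = atan2(-9.7, 13.2) = -36.3102 degrees

arg(z) = -36.3102 degrees


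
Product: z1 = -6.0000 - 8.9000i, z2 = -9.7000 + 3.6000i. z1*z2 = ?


Real = -6*(-9.7) - (-8.9)*3.6 = 58.2 - (-32.04) = 90.24
Imag = -6*3.6 - (9.7)*(-8.9) = -21.6 + 86.33 = 64.73

90.2400 + 64.7300i


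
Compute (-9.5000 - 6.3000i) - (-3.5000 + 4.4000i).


Real: -9.5 + 3.5 = -6
Imag: -6.3 - 4.4 = -10.7

-6.0000 - 10.7000i


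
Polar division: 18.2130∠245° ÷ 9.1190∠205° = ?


r = 18.2130 / 9.1190 = 1.9973
theta = 245° - 205° = 40° = 40° (mod 360)

1.9973 cis(40°)


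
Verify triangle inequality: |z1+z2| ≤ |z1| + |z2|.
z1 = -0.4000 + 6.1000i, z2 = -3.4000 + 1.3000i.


|z1| = sqrt((-0.4)^2 + 6.1^2) = sqrt(37.37) = 6.1131
|z2| = sqrt((-3.4)^2 + 1.3^2) = sqrt(13.25) = 3.6401
z1+z2 = -3.8000 + 7.4000i
|z1+z2| = sqrt(69.2) = 8.3187
|z1|+|z2| = 6.1131 + 3.6401 = 9.7532

|z1+z2| = 8.3187 ≤ |z1|+|z2| = 9.7532 (verified)


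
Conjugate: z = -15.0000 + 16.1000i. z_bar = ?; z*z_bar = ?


z_bar = -15.0000 - 16.1000i
z*z_bar = (-15)^2 + 16.1^2 = 225 + 259.21 = 484.21

z_bar = -15.0000 - 16.1000i, z*z_bar = 484.21


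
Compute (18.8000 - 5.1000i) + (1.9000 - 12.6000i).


Real: 18.8 + 1.9 = 20.7
Imag: -5.1 - 12.6 = -17.7

20.7000 - 17.7000i


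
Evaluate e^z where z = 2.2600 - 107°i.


e^2.2600 = 9.5831
cos(-107°) = -0.29237
sin(-107°) = -0.956305
Real = 9.5831*(-0.29237) = -2.8018
Imag = 9.5831*(-0.956305) = -9.1644

-2.8018 - 9.1644i


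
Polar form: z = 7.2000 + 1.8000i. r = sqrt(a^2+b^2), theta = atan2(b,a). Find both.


r = sqrt(51.84+3.24) = sqrt(55.08) = 7.4216
theta = atan2(1.8, 7.2) = 14.0362 degrees

r = 7.4216, theta = 14.0362 degrees


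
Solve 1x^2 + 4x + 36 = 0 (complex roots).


disc = 4^2 - 4*1*36 = 16 - 144 = -128
sqrt(|disc|) = sqrt(128) = 11.3137
Real part = -4/(2*1) = -2.0000
Imag part = 11.3137/(2*1) = 5.6569

-2.0000 ± 5.6569i


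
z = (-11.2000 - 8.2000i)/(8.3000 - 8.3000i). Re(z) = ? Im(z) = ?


Multiply by conjugate: (-11.2000 - 8.2000i)(8.3000 + 8.3000i) / (8.3^2 + (-8.3)^2)
Numerator real = -11.2*8.3 - (8.2)*(-8.3) = -24.9
Numerator imag = -8.2*8.3 - (-11.2)*(-8.3) = -161.02
Denominator = 137.78
Re(z) = -24.9/137.78 = -0.1807
Im(z) = -161.02/137.78 = -1.1687

Re(z) = -0.1807, Im(z) = -1.1687


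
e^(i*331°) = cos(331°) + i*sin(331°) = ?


cos(331°) = 0.8746
sin(331°) = -0.4848

e^(i*331°) = 0.8746 - 0.4848i


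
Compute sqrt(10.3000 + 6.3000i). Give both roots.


|z| = sqrt(106.09+39.69) = 12.0739
sqrt((|z|+a)/2) = sqrt((12.0739+10.3)/2) = sqrt(11.1870) = 3.3447
sqrt((|z|-a)/2) = sqrt((12.0739-10.3)/2) = sqrt(0.8870) = 0.9418

±(3.3447 + 0.9418i) i.e. 3.3447 + 0.9418i and -3.3447 - 0.9418i


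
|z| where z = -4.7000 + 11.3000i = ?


|z| = sqrt((-4.7)^2 + 11.3^2) = sqrt(22.09 + 127.69) = sqrt(149.78) = 12.2385

|z| = 12.2385


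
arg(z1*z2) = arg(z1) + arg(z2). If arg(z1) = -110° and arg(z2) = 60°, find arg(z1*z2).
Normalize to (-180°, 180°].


arg(z1*z2) = -110° + 60° = -50°
Normalized to (-180°, 180°]: -50°

-50°


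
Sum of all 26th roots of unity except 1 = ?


With w = e^(2*pi*i/26), all 26 of the 26th roots of unity w^0 = 1, w, ..., w^(25) sum to 0: 1 + w + ... + w^(25) = (1 - w^26)/(1 - w) = 0 since w^26 = 1, w ≠ 1.
Removing the root 1: w + w^2 + ... + w^(25) = 0 - 1 = -1

Sum = -1


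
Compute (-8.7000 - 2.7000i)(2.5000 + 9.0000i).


Real = -8.7*2.5 - (-2.7)*9 = -21.75 - (-24.3) = 2.55
Imag = -8.7*9 + 2.5*(-2.7) = -78.3 - (6.75) = -85.05

2.5500 - 85.0500i


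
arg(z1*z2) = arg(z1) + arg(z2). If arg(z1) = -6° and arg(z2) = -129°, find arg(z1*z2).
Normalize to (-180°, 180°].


arg(z1*z2) = -6° - 129° = -135°
Normalized to (-180°, 180°]: -135°

-135°


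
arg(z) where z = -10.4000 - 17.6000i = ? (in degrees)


Re = -10.4, Im = -17.6
arg = atan2(-17.6, -10.4) = -120.5792 degrees

arg(z) = -120.5792 degrees


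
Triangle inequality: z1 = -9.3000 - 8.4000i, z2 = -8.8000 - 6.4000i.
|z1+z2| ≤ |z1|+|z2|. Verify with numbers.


|z1| = sqrt((-9.3)^2 + (-8.4)^2) = sqrt(157.05) = 12.5320
|z2| = sqrt((-8.8)^2 + (-6.4)^2) = sqrt(118.4) = 10.8812
z1+z2 = -18.1000 - 14.8000i
|z1+z2| = sqrt(546.65) = 23.3805
|z1|+|z2| = 12.5320 + 10.8812 = 23.4132

|z1+z2| = 23.3805 ≤ |z1|+|z2| = 23.4132 (verified)


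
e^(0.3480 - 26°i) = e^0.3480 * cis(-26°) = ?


e^0.3480 = 1.4162
cos(-26°) = 0.8988
sin(-26°) = -0.43837
Real = 1.4162*0.8988 = 1.2729
Imag = 1.4162*(-0.43837) = -0.6208

1.2729 - 0.6208i


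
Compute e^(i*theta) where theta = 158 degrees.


cos(158°) = -0.9272
sin(158°) = 0.3746

e^(i*158°) = -0.9272 + 0.3746i


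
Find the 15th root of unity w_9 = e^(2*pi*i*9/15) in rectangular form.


Angle = 360*9/15 = 216°
a = cos(216°) = -0.8090
b = sin(216°) = -0.5878

-0.8090 - 0.5878i


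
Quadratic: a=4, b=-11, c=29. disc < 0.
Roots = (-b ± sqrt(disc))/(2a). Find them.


disc = (-11)^2 - 4*4*29 = 121 - 464 = -343
sqrt(|disc|) = sqrt(343) = 18.5203
Real part = 11/(2*4) = 1.3750
Imag part = 18.5203/(2*4) = 2.3150

1.3750 ± 2.3150i


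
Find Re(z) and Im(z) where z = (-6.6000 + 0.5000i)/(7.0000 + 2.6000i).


Multiply by conjugate: (-6.6000 + 0.5000i)(7.0000 - 2.6000i) / (7^2 + 2.6^2)
Numerator real = -6.6*7 + 0.5*2.6 = -44.9
Numerator imag = 0.5*7 - (-6.6)*2.6 = 20.66
Denominator = 55.76
Re(z) = -44.9/55.76 = -0.8052
Im(z) = 20.66/55.76 = 0.3705

Re(z) = -0.8052, Im(z) = 0.3705


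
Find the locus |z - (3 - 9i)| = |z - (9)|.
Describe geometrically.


Equal distances means the locus is the perpendicular bisector of z1 and z2.
Midpoint = ((3+9)/2, (-9+0)/2) = (6.0000, -4.5000)

Perpendicular bisector through (6.0000, -4.5000)


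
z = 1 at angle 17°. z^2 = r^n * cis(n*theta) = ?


r^2 = 1^2 = 1
n*theta = 2*17° = 34° = 34° (mod 360)
a = 1*cos(34°) = 0.8290
b = 1*sin(34°) = 0.5592

1 cis(34°) = 0.8290 + 0.5592i


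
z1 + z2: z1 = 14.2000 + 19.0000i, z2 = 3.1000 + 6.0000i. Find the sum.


Real: 14.2 + 3.1 = 17.3
Imag: 19 + 6 = 25

17.3000 + 25.0000i


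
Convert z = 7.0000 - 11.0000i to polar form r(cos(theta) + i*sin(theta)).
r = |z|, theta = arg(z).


r = sqrt(49+121) = sqrt(170) = 13.0384
theta = atan2(-11, 7) = -57.5288 degrees

r = 13.0384, theta = -57.5288 degrees


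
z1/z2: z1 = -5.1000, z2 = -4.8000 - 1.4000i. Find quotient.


Conjugate of z2 = -4.8000 + 1.4000i
Numerator: (-5.1000)(-4.8000 + 1.4000i) = 24.4800 - 7.1400i
Denominator: (-4.8)^2 + (-1.4)^2 = 25
Result = (24.4800 - 7.1400i)/25

0.9792 - 0.2856i


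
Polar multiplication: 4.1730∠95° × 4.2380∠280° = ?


r = 4.1730 * 4.2380 = 17.6852
theta = 95° + 280° = 375° = 15° (mod 360)

17.6852 cis(15°)


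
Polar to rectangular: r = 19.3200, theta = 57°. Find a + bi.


a = 19.3200*cos(57°) = 19.3200*0.54464 = 10.5224
b = 19.3200*sin(57°) = 19.3200*0.83867 = 16.2031

10.5224 + 16.2031i


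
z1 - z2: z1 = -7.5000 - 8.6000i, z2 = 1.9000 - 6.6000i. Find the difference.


Real: -7.5 - 1.9 = -9.4
Imag: -8.6 + 6.6 = -2

-9.4000 - 2.0000i


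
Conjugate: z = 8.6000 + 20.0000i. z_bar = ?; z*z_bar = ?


z_bar = 8.6000 - 20.0000i
z*z_bar = 8.6^2 + 20^2 = 73.96 + 400 = 473.96

z_bar = 8.6000 - 20.0000i, z*z_bar = 473.96


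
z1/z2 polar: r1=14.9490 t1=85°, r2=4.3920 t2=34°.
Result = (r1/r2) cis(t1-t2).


r = 14.9490 / 4.3920 = 3.4037
theta = 85° - 34° = 51° = 51° (mod 360)

3.4037 cis(51°)


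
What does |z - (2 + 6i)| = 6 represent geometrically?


|z - z0| = r is a circle with center z0 and radius r.
Center = (2, 6), radius = 6

Circle with center (2, 6) and radius 6


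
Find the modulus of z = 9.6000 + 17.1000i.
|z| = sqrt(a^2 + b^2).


|z| = sqrt(9.6^2 + 17.1^2) = sqrt(92.16 + 292.41) = sqrt(384.57) = 19.6105

|z| = 19.6105


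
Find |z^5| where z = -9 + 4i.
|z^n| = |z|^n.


|z| = sqrt(81+16) = sqrt(97) = 9.8489
|z^5| = |z|^5 = (sqrt(97))^5 = 97^2 * sqrt(97) = 9409*sqrt(97)

|z^5| = 9409*sqrt(97) ≈ 92667.9031


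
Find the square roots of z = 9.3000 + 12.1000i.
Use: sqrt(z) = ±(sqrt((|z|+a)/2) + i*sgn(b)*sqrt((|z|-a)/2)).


|z| = sqrt(86.49+146.41) = 15.2611
sqrt((|z|+a)/2) = sqrt((15.2611+9.3)/2) = sqrt(12.2805) = 3.5044
sqrt((|z|-a)/2) = sqrt((15.2611-9.3)/2) = sqrt(2.9805) = 1.7264

±(3.5044 + 1.7264i) i.e. 3.5044 + 1.7264i and -3.5044 - 1.7264i


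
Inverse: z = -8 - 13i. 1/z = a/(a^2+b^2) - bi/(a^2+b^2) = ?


|z|^2 = 64+169 = 233
1/z = (-8 + 13i)/233

1/z = -0.0343 + 0.0558i


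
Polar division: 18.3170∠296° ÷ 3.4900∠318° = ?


r = 18.3170 / 3.4900 = 5.2484
theta = 296° - 318° = -22° = 338° (mod 360)

5.2484 cis(338°)


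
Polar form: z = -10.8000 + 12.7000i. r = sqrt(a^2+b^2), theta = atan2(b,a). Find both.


r = sqrt(116.64+161.29) = sqrt(277.93) = 16.6712
theta = atan2(12.7, -10.8) = 130.3776 degrees

r = 16.6712, theta = 130.3776 degrees


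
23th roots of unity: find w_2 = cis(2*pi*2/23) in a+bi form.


Angle = 360*2/23 = 31.3043°
a = cos(31.3043°) = 0.8544
b = sin(31.3043°) = 0.5196

0.8544 + 0.5196i


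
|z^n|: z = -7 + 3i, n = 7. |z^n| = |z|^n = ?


|z| = sqrt(49+9) = sqrt(58) = 7.6158
|z^7| = |z|^7 = (sqrt(58))^7 = 58^3 * sqrt(58) = 195112*sqrt(58)

|z^7| = 195112*sqrt(58) ≈ 1485928.7222


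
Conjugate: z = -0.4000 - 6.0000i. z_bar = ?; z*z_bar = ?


z_bar = -0.4000 + 6.0000i
z*z_bar = (-0.4)^2 + (-6)^2 = 0.16 + 36 = 36.16

z_bar = -0.4000 + 6.0000i, z*z_bar = 36.16


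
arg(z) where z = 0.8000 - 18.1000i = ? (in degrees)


Re = 0.8, Im = -18.1
arg = atan2(-18.1, 0.8) = -87.4692 degrees

arg(z) = -87.4692 degrees


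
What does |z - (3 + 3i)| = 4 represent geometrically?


|z - z0| = r is a circle with center z0 and radius r.
Center = (3, 3), radius = 4

Circle with center (3, 3) and radius 4


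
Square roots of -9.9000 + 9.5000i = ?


|z| = sqrt(98.01+90.25) = 13.7208
sqrt((|z|+a)/2) = sqrt((13.7208+(-9.9))/2) = sqrt(1.9104) = 1.3822
sqrt((|z|-a)/2) = sqrt((13.7208-(-9.9))/2) = sqrt(11.8104) = 3.4366

±(1.3822 + 3.4366i) i.e. 1.3822 + 3.4366i and -1.3822 - 3.4366i


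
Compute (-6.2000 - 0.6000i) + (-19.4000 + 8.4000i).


Real: -6.2 - 19.4 = -25.6
Imag: -0.6 + 8.4 = 7.8

-25.6000 + 7.8000i


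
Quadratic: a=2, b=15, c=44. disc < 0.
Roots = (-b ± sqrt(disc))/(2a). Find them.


disc = 15^2 - 4*2*44 = 225 - 352 = -127
sqrt(|disc|) = sqrt(127) = 11.2694
Real part = -15/(2*2) = -3.7500
Imag part = 11.2694/(2*2) = 2.8174

-3.7500 ± 2.8174i


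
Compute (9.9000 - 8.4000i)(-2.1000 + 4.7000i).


Real = 9.9*(-2.1) - (-8.4)*4.7 = -20.79 - (-39.48) = 18.69
Imag = 9.9*4.7 - (2.1)*(-8.4) = 46.53 + 17.64 = 64.17

18.6900 + 64.1700i


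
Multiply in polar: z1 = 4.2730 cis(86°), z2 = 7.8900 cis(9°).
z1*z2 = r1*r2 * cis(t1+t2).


r = 4.2730 * 7.8900 = 33.7140
theta = 86° + 9° = 95° = 95° (mod 360)

33.7140 cis(95°)


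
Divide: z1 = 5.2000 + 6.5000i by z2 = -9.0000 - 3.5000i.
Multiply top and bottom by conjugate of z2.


Conjugate of z2 = -9.0000 + 3.5000i
Numerator: (5.2000 + 6.5000i)(-9.0000 + 3.5000i) = -69.5500 - 40.3000i
Denominator: (-9)^2 + (-3.5)^2 = 93.25
Result = (-69.5500 - 40.3000i)/93.25

-0.7458 - 0.4322i


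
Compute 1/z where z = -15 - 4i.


|z|^2 = 225+16 = 241
1/z = (-15 + 4i)/241

1/z = -0.0622 + 0.0166i


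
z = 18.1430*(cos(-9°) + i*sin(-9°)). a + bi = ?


a = 18.1430*cos(-9°) = 18.1430*0.987688 = 17.9196
b = 18.1430*sin(-9°) = 18.1430*(-0.156434) = -2.8382

17.9196 - 2.8382i


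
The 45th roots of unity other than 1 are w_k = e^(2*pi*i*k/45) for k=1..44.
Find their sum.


With w = e^(2*pi*i/45), all 45 of the 45th roots of unity w^0 = 1, w, ..., w^(44) sum to 0: 1 + w + ... + w^(44) = (1 - w^45)/(1 - w) = 0 since w^45 = 1, w ≠ 1.
Removing the root 1: w + w^2 + ... + w^(44) = 0 - 1 = -1

Sum = -1


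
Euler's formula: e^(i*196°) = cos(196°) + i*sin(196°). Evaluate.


cos(196°) = -0.9613
sin(196°) = -0.2756

e^(i*196°) = -0.9613 - 0.2756i


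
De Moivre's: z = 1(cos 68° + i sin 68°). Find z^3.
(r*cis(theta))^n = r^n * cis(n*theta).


r^3 = 1^3 = 1
n*theta = 3*68° = 204° = 204° (mod 360)
a = 1*cos(204°) = -0.9135
b = 1*sin(204°) = -0.4067

1 cis(204°) = -0.9135 - 0.4067i


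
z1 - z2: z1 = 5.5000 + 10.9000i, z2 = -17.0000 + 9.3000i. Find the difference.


Real: 5.5 + 17 = 22.5
Imag: 10.9 - 9.3 = 1.6

22.5000 + 1.6000i


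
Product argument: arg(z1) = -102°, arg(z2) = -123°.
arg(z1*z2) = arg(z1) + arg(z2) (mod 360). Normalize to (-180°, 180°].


arg(z1*z2) = -102° - 123° = -225°
Normalized to (-180°, 180°]: 135°

135°


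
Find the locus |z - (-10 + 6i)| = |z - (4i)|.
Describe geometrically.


Equal distances means the locus is the perpendicular bisector of z1 and z2.
Midpoint = ((-10+0)/2, (6+4)/2) = (-5.0000, 5.0000)

Perpendicular bisector through (-5.0000, 5.0000)


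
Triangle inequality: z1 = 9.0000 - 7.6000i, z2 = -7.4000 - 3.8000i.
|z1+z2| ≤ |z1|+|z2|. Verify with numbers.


|z1| = sqrt(9^2 + (-7.6)^2) = sqrt(138.76) = 11.7796
|z2| = sqrt((-7.4)^2 + (-3.8)^2) = sqrt(69.2) = 8.3187
z1+z2 = 1.6000 - 11.4000i
|z1+z2| = sqrt(132.52) = 11.5117
|z1|+|z2| = 11.7796 + 8.3187 = 20.0983

|z1+z2| = 11.5117 ≤ |z1|+|z2| = 20.0983 (verified)


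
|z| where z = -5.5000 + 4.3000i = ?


|z| = sqrt((-5.5)^2 + 4.3^2) = sqrt(30.25 + 18.49) = sqrt(48.74) = 6.9814

|z| = 6.9814


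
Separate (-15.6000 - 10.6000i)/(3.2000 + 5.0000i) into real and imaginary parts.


Multiply by conjugate: (-15.6000 - 10.6000i)(3.2000 - 5.0000i) / (3.2^2 + 5^2)
Numerator real = -15.6*3.2 - (10.6)*5 = -102.92
Numerator imag = -10.6*3.2 - (-15.6)*5 = 44.08
Denominator = 35.24
Re(z) = -102.92/35.24 = -2.9205
Im(z) = 44.08/35.24 = 1.2509

Re(z) = -2.9205, Im(z) = 1.2509


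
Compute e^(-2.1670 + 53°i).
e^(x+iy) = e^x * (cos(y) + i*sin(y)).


e^-2.1670 = 0.11452
cos(53°) = 0.6018
sin(53°) = 0.7986
Real = 0.11452*0.6018 = 0.0689
Imag = 0.11452*0.7986 = 0.0915

0.0689 + 0.0915i


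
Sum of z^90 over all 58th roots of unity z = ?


The roots are w_k = w^k with w = e^(2*pi*i/58), and (w^k)^90 = (w^90)^k.
So S = 1 + u + u^2 + ... + u^(57) with u = w^90.
90 = 1*58 + 32, so 90 is not a multiple of 58: u = (w^58)^1 * w^32 = w^32 ≠ 1 (w is a primitive 58th root), while u^58 = (w^58)^90 = 1.
Geometric series: S = (1 - u^58)/(1 - u) = (1 - 1)/(1 - u) = 0

S = 0


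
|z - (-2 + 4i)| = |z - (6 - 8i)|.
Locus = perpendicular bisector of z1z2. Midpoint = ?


Equal distances means the locus is the perpendicular bisector of z1 and z2.
Midpoint = ((-2+6)/2, (4+(-8))/2) = (2.0000, -2.0000)

Perpendicular bisector through (2.0000, -2.0000)


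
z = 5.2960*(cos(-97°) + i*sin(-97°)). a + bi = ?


a = 5.2960*cos(-97°) = 5.2960*(-0.12187) = -0.6454
b = 5.2960*sin(-97°) = 5.2960*(-0.99255) = -5.2565

-0.6454 - 5.2565i


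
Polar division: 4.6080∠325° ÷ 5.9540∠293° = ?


r = 4.6080 / 5.9540 = 0.7739
theta = 325° - 293° = 32° = 32° (mod 360)

0.7739 cis(32°)


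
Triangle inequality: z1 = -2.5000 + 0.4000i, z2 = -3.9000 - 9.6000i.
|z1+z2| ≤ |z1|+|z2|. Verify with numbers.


|z1| = sqrt((-2.5)^2 + 0.4^2) = sqrt(6.41) = 2.5318
|z2| = sqrt((-3.9)^2 + (-9.6)^2) = sqrt(107.37) = 10.3619
z1+z2 = -6.4000 - 9.2000i
|z1+z2| = sqrt(125.6) = 11.2071
|z1|+|z2| = 2.5318 + 10.3619 = 12.8937

|z1+z2| = 11.2071 ≤ |z1|+|z2| = 12.8937 (verified)


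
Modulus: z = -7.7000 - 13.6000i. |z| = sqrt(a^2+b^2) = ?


|z| = sqrt((-7.7)^2 + (-13.6)^2) = sqrt(59.29 + 184.96) = sqrt(244.25) = 15.6285

|z| = 15.6285


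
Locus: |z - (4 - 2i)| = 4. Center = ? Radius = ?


|z - z0| = r is a circle with center z0 and radius r.
Center = (4, -2), radius = 4

Circle with center (4, -2) and radius 4


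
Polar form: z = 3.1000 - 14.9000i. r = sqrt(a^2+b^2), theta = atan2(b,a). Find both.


r = sqrt(9.61+222.01) = sqrt(231.62) = 15.2191
theta = atan2(-14.9, 3.1) = -78.2471 degrees

r = 15.2191, theta = -78.2471 degrees


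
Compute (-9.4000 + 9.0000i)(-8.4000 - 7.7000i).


Real = -9.4*(-8.4) - 9*(-7.7) = 78.96 - (-69.3) = 148.26
Imag = -9.4*(-7.7) - (8.4)*9 = 72.38 - (75.6) = -3.22

148.2600 - 3.2200i


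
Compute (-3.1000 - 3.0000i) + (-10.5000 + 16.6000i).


Real: -3.1 - 10.5 = -13.6
Imag: -3 + 16.6 = 13.6

-13.6000 + 13.6000i


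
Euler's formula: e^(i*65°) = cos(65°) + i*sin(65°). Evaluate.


cos(65°) = 0.4226
sin(65°) = 0.9063

e^(i*65°) = 0.4226 + 0.9063i


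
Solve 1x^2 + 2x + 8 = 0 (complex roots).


disc = 2^2 - 4*1*8 = 4 - 32 = -28
sqrt(|disc|) = sqrt(28) = 5.2915
Real part = -2/(2*1) = -1.0000
Imag part = 5.2915/(2*1) = 2.6458

-1.0000 ± 2.6458i


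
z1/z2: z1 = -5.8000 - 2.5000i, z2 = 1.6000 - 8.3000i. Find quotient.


Conjugate of z2 = 1.6000 + 8.3000i
Numerator: (-5.8000 - 2.5000i)(1.6000 + 8.3000i) = 11.4700 - 52.1400i
Denominator: 1.6^2 + (-8.3)^2 = 71.45
Result = (11.4700 - 52.1400i)/71.45

0.1605 - 0.7297i


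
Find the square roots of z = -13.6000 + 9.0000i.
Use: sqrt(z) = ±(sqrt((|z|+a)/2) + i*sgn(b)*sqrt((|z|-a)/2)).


|z| = sqrt(184.96+81) = 16.3083
sqrt((|z|+a)/2) = sqrt((16.3083+(-13.6))/2) = sqrt(1.3541) = 1.1637
sqrt((|z|-a)/2) = sqrt((16.3083-(-13.6))/2) = sqrt(14.9541) = 3.8671

±(1.1637 + 3.8671i) i.e. 1.1637 + 3.8671i and -1.1637 - 3.8671i


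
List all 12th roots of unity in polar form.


The 12th roots of unity are cis(360k/12°) for k=0..11
Angle step = 360/12 = 30°
Primitive root: cis(30°)
Primitive root = 0.8660 + 0.5000i

12 roots at angles: 0°, 30°, 60°, 90°, 120°, 150°, 180°, 210°, 240°, 270°, 300°, 330°


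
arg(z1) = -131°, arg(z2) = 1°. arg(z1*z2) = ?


arg(z1*z2) = -131° + 1° = -130°
Normalized to (-180°, 180°]: -130°

-130°


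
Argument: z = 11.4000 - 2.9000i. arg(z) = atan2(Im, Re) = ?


Re = 11.4, Im = -2.9
arg = atan2(-2.9, 11.4) = -14.2725 degrees

arg(z) = -14.2725 degrees


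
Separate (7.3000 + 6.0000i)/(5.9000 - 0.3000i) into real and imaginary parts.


Multiply by conjugate: (7.3000 + 6.0000i)(5.9000 + 0.3000i) / (5.9^2 + (-0.3)^2)
Numerator real = 7.3*5.9 + 6*(-0.3) = 41.27
Numerator imag = 6*5.9 - 7.3*(-0.3) = 37.59
Denominator = 34.9
Re(z) = 41.27/34.9 = 1.1825
Im(z) = 37.59/34.9 = 1.0771

Re(z) = 1.1825, Im(z) = 1.0771


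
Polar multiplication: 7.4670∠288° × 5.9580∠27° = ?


r = 7.4670 * 5.9580 = 44.4884
theta = 288° + 27° = 315° = 315° (mod 360)

44.4884 cis(315°)


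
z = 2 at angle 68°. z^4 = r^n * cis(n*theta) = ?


r^4 = 2^4 = 16
n*theta = 4*68° = 272° = 272° (mod 360)
a = 16*cos(272°) = 0.5584
b = 16*sin(272°) = -15.9903

16 cis(272°) = 0.5584 - 15.9903i


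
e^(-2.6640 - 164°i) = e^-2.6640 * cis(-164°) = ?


e^-2.6640 = 0.0697
cos(-164°) = -0.9613
sin(-164°) = -0.2756
Real = 0.0697*(-0.9613) = -0.0670
Imag = 0.0697*(-0.2756) = -0.0192

-0.0670 - 0.0192i


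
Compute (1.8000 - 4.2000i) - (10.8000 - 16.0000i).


Real: 1.8 - 10.8 = -9
Imag: -4.2 + 16 = 11.8

-9.0000 + 11.8000i


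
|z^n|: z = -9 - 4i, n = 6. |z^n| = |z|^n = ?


|z| = sqrt(81+16) = sqrt(97) = 9.8489
|z^6| = |z|^6 = (sqrt(97))^6 = 97^3 = 912673

|z^6| = 912673


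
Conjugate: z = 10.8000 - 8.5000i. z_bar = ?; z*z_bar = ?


z_bar = 10.8000 + 8.5000i
z*z_bar = 10.8^2 + (-8.5)^2 = 116.64 + 72.25 = 188.89

z_bar = 10.8000 + 8.5000i, z*z_bar = 188.89


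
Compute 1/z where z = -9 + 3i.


|z|^2 = 81+9 = 90
1/z = (-9 - 3i)/90

1/z = -0.1000 - 0.0333i


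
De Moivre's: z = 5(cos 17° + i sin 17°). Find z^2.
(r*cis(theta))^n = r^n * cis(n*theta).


r^2 = 5^2 = 25
n*theta = 2*17° = 34° = 34° (mod 360)
a = 25*cos(34°) = 20.7259
b = 25*sin(34°) = 13.9798

25 cis(34°) = 20.7259 + 13.9798i


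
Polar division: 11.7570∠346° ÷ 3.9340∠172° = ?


r = 11.7570 / 3.9340 = 2.9886
theta = 346° - 172° = 174° = 174° (mod 360)

2.9886 cis(174°)


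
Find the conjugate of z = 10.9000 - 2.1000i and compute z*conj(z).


z_bar = 10.9000 + 2.1000i
z*z_bar = 10.9^2 + (-2.1)^2 = 118.81 + 4.41 = 123.22

z_bar = 10.9000 + 2.1000i, z*z_bar = 123.22


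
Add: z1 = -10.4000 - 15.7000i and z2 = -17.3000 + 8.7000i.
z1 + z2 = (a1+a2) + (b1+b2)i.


Real: -10.4 - 17.3 = -27.7
Imag: -15.7 + 8.7 = -7

-27.7000 - 7.0000i


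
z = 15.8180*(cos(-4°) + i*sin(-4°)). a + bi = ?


a = 15.8180*cos(-4°) = 15.8180*0.997564 = 15.7795
b = 15.8180*sin(-4°) = 15.8180*(-0.069756) = -1.1034

15.7795 - 1.1034i


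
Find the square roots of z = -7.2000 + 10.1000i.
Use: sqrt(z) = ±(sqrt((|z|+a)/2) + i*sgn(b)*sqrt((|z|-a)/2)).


|z| = sqrt(51.84+102.01) = 12.4036
sqrt((|z|+a)/2) = sqrt((12.4036+(-7.2))/2) = sqrt(2.6018) = 1.6130
sqrt((|z|-a)/2) = sqrt((12.4036-(-7.2))/2) = sqrt(9.8018) = 3.1308

±(1.6130 + 3.1308i) i.e. 1.6130 + 3.1308i and -1.6130 - 3.1308i


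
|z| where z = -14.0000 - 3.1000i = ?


|z| = sqrt((-14)^2 + (-3.1)^2) = sqrt(196 + 9.61) = sqrt(205.61) = 14.3391

|z| = 14.3391


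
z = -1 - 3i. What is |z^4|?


|z| = sqrt(1+9) = sqrt(10) = 3.1623
|z^4| = |z|^4 = (sqrt(10))^4 = 10^2 = 100

|z^4| = 100


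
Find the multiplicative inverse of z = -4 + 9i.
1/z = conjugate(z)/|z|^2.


|z|^2 = 16+81 = 97
1/z = (-4 - 9i)/97

1/z = -0.0412 - 0.0928i


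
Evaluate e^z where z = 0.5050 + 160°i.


e^0.5050 = 1.6570
cos(160°) = -0.9397
sin(160°) = 0.342
Real = 1.6570*(-0.9397) = -1.5571
Imag = 1.6570*0.342 = 0.5667

-1.5571 + 0.5667i


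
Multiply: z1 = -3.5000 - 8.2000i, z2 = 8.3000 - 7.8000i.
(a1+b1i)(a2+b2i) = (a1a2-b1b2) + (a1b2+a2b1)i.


Real = -3.5*8.3 - (-8.2)*(-7.8) = -29.05 - 63.96 = -93.01
Imag = -3.5*(-7.8) + 8.3*(-8.2) = 27.3 - (68.06) = -40.76

-93.0100 - 40.7600i


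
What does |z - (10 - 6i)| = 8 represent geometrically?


|z - z0| = r is a circle with center z0 and radius r.
Center = (10, -6), radius = 8

Circle with center (10, -6) and radius 8


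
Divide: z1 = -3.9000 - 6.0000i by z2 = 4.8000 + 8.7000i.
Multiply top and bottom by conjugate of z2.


Conjugate of z2 = 4.8000 - 8.7000i
Numerator: (-3.9000 - 6.0000i)(4.8000 - 8.7000i) = -70.9200 + 5.1300i
Denominator: 4.8^2 + 8.7^2 = 98.73
Result = (-70.9200 + 5.1300i)/98.73

-0.7183 + 0.0520i


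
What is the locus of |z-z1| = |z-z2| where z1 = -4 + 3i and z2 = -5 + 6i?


Equal distances means the locus is the perpendicular bisector of z1 and z2.
Midpoint = ((-4+(-5))/2, (3+6)/2) = (-4.5000, 4.5000)

Perpendicular bisector through (-4.5000, 4.5000)


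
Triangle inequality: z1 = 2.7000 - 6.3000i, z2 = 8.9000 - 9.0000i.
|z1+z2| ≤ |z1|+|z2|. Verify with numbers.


|z1| = sqrt(2.7^2 + (-6.3)^2) = sqrt(46.98) = 6.8542
|z2| = sqrt(8.9^2 + (-9)^2) = sqrt(160.21) = 12.6574
z1+z2 = 11.6000 - 15.3000i
|z1+z2| = sqrt(368.65) = 19.2003
|z1|+|z2| = 6.8542 + 12.6574 = 19.5116

|z1+z2| = 19.2003 ≤ |z1|+|z2| = 19.5116 (verified)


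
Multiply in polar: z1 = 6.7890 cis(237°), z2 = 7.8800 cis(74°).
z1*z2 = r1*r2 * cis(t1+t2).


r = 6.7890 * 7.8800 = 53.4973
theta = 237° + 74° = 311° = 311° (mod 360)

53.4973 cis(311°)


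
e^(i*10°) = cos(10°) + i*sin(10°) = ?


cos(10°) = 0.9848
sin(10°) = 0.1736

e^(i*10°) = 0.9848 + 0.1736i


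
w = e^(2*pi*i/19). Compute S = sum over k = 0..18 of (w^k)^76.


The roots are w_k = w^k with w = e^(2*pi*i/19), and (w^k)^76 = (w^76)^k.
So S = 1 + u + u^2 + ... + u^(18) with u = w^76.
76 = 4*19 + 0, so 76 is a multiple of 19 and u = (w^19)^4 = 1.
Every one of the 19 terms equals 1: S = 19

S = 19


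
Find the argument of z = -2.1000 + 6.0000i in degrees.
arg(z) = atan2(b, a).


Re = -2.1, Im = 6
arg = atan2(6, -2.1) = 109.2900 degrees

arg(z) = 109.2900 degrees


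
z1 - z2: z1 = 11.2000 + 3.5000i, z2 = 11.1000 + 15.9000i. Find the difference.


Real: 11.2 - 11.1 = 0.1
Imag: 3.5 - 15.9 = -12.4

0.1000 - 12.4000i


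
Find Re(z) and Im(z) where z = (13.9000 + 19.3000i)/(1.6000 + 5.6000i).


Multiply by conjugate: (13.9000 + 19.3000i)(1.6000 - 5.6000i) / (1.6^2 + 5.6^2)
Numerator real = 13.9*1.6 + 19.3*5.6 = 130.32
Numerator imag = 19.3*1.6 - 13.9*5.6 = -46.96
Denominator = 33.92
Re(z) = 130.32/33.92 = 3.8420
Im(z) = -46.96/33.92 = -1.3844

Re(z) = 3.8420, Im(z) = -1.3844


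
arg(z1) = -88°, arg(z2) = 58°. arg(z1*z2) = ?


arg(z1*z2) = -88° + 58° = -30°
Normalized to (-180°, 180°]: -30°

-30°


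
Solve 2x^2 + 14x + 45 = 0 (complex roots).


disc = 14^2 - 4*2*45 = 196 - 360 = -164
sqrt(|disc|) = sqrt(164) = 12.8062
Real part = -14/(2*2) = -3.5000
Imag part = 12.8062/(2*2) = 3.2016

-3.5000 ± 3.2016i
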